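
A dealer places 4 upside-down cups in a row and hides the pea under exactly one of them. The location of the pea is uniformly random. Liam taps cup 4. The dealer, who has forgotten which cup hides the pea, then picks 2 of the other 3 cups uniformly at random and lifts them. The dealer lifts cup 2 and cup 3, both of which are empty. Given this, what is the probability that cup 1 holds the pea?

1/2

Consider each possible location of the pea in turn.
If it is under either of cups 1 and 4 (prior 1/4 each): the dealer picks exactly this set with probability 1/3 regardless, and none is the prize; weight (1/4)·(1/3) = 1/12 each.
If it is under either of cups 2 and 3 (prior 1/4 each): that cup was opened and seen not to hold the prize — ruled out; weight (1/4)·0 = 0 each.
The weights sum to 1/6.
So P(the pea under cup 1 | the dealer opened cup 2 and cup 3) = (1/12) / (1/6) = 1/2.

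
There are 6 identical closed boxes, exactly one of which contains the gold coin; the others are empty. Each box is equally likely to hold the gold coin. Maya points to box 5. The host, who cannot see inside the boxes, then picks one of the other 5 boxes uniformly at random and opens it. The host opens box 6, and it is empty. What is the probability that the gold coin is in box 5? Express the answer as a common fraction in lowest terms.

Apply Bayes' rule, conditioning on where the gold coin actually is.
If it is in any of boxes 1, 2, 3, 4, and 5 (prior 1/6 each): the host picks box 6 with probability 1/5 regardless, and it is not the prize; weight (1/6)·(1/5) = 1/30 each.
If it is in box 6 (prior 1/6): the host opened box 6, so this case is ruled out; weight (1/6)·0 = 0.
The weights sum to 1/6.
So P(the gold coin in box 5 | the host opened box 6) = (1/30) / (1/6) = 1/5.

1/5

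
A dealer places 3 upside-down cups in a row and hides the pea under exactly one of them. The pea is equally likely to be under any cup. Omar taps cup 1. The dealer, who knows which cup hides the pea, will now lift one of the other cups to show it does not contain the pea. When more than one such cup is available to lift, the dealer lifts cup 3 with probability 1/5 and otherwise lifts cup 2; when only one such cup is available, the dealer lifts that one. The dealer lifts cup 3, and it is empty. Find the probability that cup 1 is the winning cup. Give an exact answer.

1/6

Condition on the true location of the pea.
If it is under cup 1 (prior 1/3): cup 3 is available, opened with probability 1/5; weight (1/3)·(1/5) = 1/15.
If it is under cup 2 (prior 1/3): only cup 3 is available, probability 1; weight (1/3)·1 = 1/3.
If it is under cup 3 (prior 1/3): the dealer opened cup 3, so this case is ruled out; weight (1/3)·0 = 0.
The weights sum to 2/5.
So P(the pea under cup 1 | the dealer opened cup 3) = (1/15) / (2/5) = 1/6.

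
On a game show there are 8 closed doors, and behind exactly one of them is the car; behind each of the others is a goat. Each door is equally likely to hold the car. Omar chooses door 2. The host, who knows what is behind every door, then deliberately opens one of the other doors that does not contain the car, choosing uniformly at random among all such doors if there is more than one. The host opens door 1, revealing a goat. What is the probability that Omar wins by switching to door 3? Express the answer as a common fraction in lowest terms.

7/48

Consider each possible location of the car in turn.
If it is behind door 1 (prior 1/8): the host opened door 1, so this case is ruled out; weight (1/8)·0 = 0.
If it is behind door 2 (prior 1/8): the host has 7 equally likely choices, so probability 1/7; weight (1/8)·(1/7) = 1/56.
If it is behind any of doors 3, 4, 5, 6, 7, and 8 (prior 1/8 each): the host has 6 equally likely choices, so probability 1/6; weight (1/8)·(1/6) = 1/48 each.
The weights sum to 1/7.
So P(the car behind door 3 | the host opened door 1) = (1/48) / (1/7) = 7/48.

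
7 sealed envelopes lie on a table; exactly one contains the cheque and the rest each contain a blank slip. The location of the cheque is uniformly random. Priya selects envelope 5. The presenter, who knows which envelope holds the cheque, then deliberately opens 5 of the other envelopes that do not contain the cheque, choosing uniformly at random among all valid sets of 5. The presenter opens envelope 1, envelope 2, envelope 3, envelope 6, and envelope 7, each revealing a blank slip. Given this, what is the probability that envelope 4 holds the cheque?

Consider each possible location of the cheque in turn.
If it is in any of envelopes 1, 2, 3, 6, and 7 (prior 1/7 each): that envelope was opened and seen not to hold the prize — ruled out; weight (1/7)·0 = 0 each.
If it is in envelope 4 (prior 1/7): the presenter has no choice, probability 1; weight (1/7)·1 = 1/7.
If it is in envelope 5 (prior 1/7): the presenter has 6 equally likely choices, so probability 1/6; weight (1/7)·(1/6) = 1/42.
The weights sum to 1/6.
So P(the cheque in envelope 4 | the presenter opened envelope 1, envelope 2, envelope 3, envelope 6, and envelope 7) = (1/7) / (1/6) = 6/7.

6/7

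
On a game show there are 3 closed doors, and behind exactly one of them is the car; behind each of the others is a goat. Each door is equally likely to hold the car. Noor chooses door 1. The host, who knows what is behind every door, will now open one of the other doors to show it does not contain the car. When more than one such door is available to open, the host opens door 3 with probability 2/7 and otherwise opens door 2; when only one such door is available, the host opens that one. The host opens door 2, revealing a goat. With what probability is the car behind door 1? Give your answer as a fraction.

5/12

Apply Bayes' rule, conditioning on where the car actually is.
If it is behind door 1 (prior 1/3): door 3 is available but not opened, probability 5/7; weight (1/3)·(5/7) = 5/21.
If it is behind door 2 (prior 1/3): the host opened door 2, so this case is ruled out; weight (1/3)·0 = 0.
If it is behind door 3 (prior 1/3): only door 2 is available, probability 1; weight (1/3)·1 = 1/3.
The weights sum to 4/7.
So P(the car behind door 1 | the host opened door 2) = (5/21) / (4/7) = 5/12.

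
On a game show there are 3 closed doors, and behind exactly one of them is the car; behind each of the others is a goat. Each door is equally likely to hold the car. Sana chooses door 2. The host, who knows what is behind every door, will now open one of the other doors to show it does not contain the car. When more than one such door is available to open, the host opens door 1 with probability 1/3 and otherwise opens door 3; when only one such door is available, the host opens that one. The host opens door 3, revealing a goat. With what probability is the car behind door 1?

3/5

Apply Bayes' rule, conditioning on where the car actually is.
If it is behind door 1 (prior 1/3): only door 3 is available, probability 1; weight (1/3)·1 = 1/3.
If it is behind door 2 (prior 1/3): door 1 is available but not opened, probability 2/3; weight (1/3)·(2/3) = 2/9.
If it is behind door 3 (prior 1/3): the host opened door 3, so this case is ruled out; weight (1/3)·0 = 0.
The weights sum to 5/9.
So P(the car behind door 1 | the host opened door 3) = (1/3) / (5/9) = 3/5.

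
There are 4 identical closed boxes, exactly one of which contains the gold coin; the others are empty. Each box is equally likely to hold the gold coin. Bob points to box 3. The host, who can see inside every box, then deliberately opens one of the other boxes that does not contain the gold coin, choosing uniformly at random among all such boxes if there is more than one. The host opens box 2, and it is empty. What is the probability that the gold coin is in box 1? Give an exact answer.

3/8

Condition on the true location of the gold coin.
If it is in either of boxes 1 and 4 (prior 1/4 each): the host has 2 equally likely choices, so probability 1/2; weight (1/4)·(1/2) = 1/8 each.
If it is in box 2 (prior 1/4): the host opened box 2, so this case is ruled out; weight (1/4)·0 = 0.
If it is in box 3 (prior 1/4): the host has 3 equally likely choices, so probability 1/3; weight (1/4)·(1/3) = 1/12.
The weights sum to 1/3.
So P(the gold coin in box 1 | the host opened box 2) = (1/8) / (1/3) = 3/8.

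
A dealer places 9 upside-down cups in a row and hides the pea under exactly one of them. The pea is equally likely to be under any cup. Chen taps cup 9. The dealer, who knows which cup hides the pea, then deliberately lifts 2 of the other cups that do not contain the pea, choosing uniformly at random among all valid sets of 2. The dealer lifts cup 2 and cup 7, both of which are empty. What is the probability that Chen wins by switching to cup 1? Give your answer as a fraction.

Apply Bayes' rule, conditioning on where the pea actually is.
If it is under any of cups 1, 3, 4, 5, 6, and 8 (prior 1/9 each): the dealer has 21 equally likely choices, so probability 1/21; weight (1/9)·(1/21) = 1/189 each.
If it is under either of cups 2 and 7 (prior 1/9 each): that cup was opened and seen not to hold the prize — ruled out; weight (1/9)·0 = 0 each.
If it is under cup 9 (prior 1/9): the dealer has 28 equally likely choices, so probability 1/28; weight (1/9)·(1/28) = 1/252.
The weights sum to 1/28.
So P(the pea under cup 1 | the dealer opened cup 2 and cup 7) = (1/189) / (1/28) = 4/27.

4/27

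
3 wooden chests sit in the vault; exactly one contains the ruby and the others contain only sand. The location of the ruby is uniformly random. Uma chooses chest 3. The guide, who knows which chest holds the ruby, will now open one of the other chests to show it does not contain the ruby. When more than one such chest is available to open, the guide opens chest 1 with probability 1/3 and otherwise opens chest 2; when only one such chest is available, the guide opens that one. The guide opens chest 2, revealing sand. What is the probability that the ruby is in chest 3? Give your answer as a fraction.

Apply Bayes' rule, conditioning on where the ruby actually is.
If it is in chest 1 (prior 1/3): only chest 2 is available, probability 1; weight (1/3)·1 = 1/3.
If it is in chest 2 (prior 1/3): the guide opened chest 2, so this case is ruled out; weight (1/3)·0 = 0.
If it is in chest 3 (prior 1/3): chest 1 is available but not opened, probability 2/3; weight (1/3)·(2/3) = 2/9.
The weights sum to 5/9.
So P(the ruby in chest 3 | the guide opened chest 2) = (2/9) / (5/9) = 2/5.

2/5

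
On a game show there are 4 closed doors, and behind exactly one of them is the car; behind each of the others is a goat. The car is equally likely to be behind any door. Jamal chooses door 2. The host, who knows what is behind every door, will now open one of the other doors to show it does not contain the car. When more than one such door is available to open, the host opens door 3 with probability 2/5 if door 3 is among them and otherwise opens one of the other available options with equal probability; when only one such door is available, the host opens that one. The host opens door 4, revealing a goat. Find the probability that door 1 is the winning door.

Consider each possible location of the car in turn.
If it is behind door 1 (prior 1/4): door 3 is available but not opened, probability 3/5; weight (1/4)·(3/5) = 3/20.
If it is behind door 2 (prior 1/4): door 3 is available but not opened; door 4 gets probability (1 − 2/5)/2 = 3/10; weight (1/4)·(3/10) = 3/40.
If it is behind door 3 (prior 1/4): door 3 holds the prize so is unavailable; the host chooses uniformly among the 2 others, probability 1/2; weight (1/4)·(1/2) = 1/8.
If it is behind door 4 (prior 1/4): the host opened door 4, so this case is ruled out; weight (1/4)·0 = 0.
The weights sum to 7/20.
So P(the car behind door 1 | the host opened door 4) = (3/20) / (7/20) = 3/7.

3/7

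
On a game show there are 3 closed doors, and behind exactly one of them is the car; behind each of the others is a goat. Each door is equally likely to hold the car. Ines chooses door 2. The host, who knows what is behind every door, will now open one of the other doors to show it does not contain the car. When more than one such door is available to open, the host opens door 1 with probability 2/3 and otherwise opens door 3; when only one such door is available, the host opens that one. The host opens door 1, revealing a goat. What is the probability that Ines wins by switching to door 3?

3/5

Consider each possible location of the car in turn.
If it is behind door 1 (prior 1/3): the host opened door 1, so this case is ruled out; weight (1/3)·0 = 0.
If it is behind door 2 (prior 1/3): door 1 is available, opened with probability 2/3; weight (1/3)·(2/3) = 2/9.
If it is behind door 3 (prior 1/3): only door 1 is available, probability 1; weight (1/3)·1 = 1/3.
The weights sum to 5/9.
So P(the car behind door 3 | the host opened door 1) = (1/3) / (5/9) = 3/5.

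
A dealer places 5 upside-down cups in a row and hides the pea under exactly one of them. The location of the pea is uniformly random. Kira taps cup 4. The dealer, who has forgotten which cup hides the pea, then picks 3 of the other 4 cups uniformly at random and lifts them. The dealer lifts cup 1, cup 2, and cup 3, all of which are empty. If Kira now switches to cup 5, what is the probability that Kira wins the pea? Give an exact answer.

1/2

Apply Bayes' rule, conditioning on where the pea actually is.
If it is under any of cups 1, 2, and 3 (prior 1/5 each): that cup was opened and seen not to hold the prize — ruled out; weight (1/5)·0 = 0 each.
If it is under either of cups 4 and 5 (prior 1/5 each): the dealer picks exactly this set with probability 1/4 regardless, and none is the prize; weight (1/5)·(1/4) = 1/20 each.
The weights sum to 1/10.
So P(the pea under cup 5 | the dealer opened cup 1, cup 2, and cup 3) = (1/20) / (1/10) = 1/2.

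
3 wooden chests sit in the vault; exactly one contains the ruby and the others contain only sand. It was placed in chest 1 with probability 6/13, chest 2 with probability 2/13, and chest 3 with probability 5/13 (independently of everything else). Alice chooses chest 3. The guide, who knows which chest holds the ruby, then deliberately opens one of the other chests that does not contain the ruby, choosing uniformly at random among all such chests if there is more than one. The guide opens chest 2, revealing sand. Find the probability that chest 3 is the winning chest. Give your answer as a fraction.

Condition on the true location of the ruby.
If it is in chest 1 (prior 6/13): the guide has no choice, probability 1; weight (6/13)·1 = 6/13.
If it is in chest 2 (prior 2/13): the guide opened chest 2, so this case is ruled out; weight (2/13)·0 = 0.
If it is in chest 3 (prior 5/13): the guide has 2 equally likely choices, so probability 1/2; weight (5/13)·(1/2) = 5/26.
The weights sum to 17/26.
So P(the ruby in chest 3 | the guide opened chest 2) = (5/26) / (17/26) = 5/17.

5/17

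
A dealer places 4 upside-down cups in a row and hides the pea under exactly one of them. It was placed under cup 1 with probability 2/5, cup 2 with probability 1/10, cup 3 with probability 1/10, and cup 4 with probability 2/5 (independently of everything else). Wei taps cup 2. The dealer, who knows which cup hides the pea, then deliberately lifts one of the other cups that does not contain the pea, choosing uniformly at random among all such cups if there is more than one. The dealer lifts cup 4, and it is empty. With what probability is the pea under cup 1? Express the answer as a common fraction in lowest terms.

Consider each possible location of the pea in turn.
If it is under cup 1 (prior 2/5): the dealer has 2 equally likely choices, so probability 1/2; weight (2/5)·(1/2) = 1/5.
If it is under cup 2 (prior 1/10): the dealer has 3 equally likely choices, so probability 1/3; weight (1/10)·(1/3) = 1/30.
If it is under cup 3 (prior 1/10): the dealer has 2 equally likely choices, so probability 1/2; weight (1/10)·(1/2) = 1/20.
If it is under cup 4 (prior 2/5): the dealer opened cup 4, so this case is ruled out; weight (2/5)·0 = 0.
The weights sum to 17/60.
So P(the pea under cup 1 | the dealer opened cup 4) = (1/5) / (17/60) = 12/17.

12/17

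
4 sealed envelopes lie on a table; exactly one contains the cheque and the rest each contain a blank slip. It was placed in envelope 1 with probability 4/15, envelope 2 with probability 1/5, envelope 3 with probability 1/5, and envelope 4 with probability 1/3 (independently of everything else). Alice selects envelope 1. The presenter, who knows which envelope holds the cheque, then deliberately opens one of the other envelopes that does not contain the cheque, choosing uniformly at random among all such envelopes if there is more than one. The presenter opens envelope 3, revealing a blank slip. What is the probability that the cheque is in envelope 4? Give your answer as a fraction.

15/32

Apply Bayes' rule, conditioning on where the cheque actually is.
If it is in envelope 1 (prior 4/15): the presenter has 3 equally likely choices, so probability 1/3; weight (4/15)·(1/3) = 4/45.
If it is in envelope 2 (prior 1/5): the presenter has 2 equally likely choices, so probability 1/2; weight (1/5)·(1/2) = 1/10.
If it is in envelope 3 (prior 1/5): the presenter opened envelope 3, so this case is ruled out; weight (1/5)·0 = 0.
If it is in envelope 4 (prior 1/3): the presenter has 2 equally likely choices, so probability 1/2; weight (1/3)·(1/2) = 1/6.
The weights sum to 16/45.
So P(the cheque in envelope 4 | the presenter opened envelope 3) = (1/6) / (16/45) = 15/32.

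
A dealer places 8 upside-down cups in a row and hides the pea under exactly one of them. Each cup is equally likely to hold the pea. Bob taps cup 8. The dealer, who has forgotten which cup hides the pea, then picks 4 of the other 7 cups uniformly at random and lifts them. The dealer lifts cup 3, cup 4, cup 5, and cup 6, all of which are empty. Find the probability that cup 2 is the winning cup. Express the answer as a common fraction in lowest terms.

Consider each possible location of the pea in turn.
If it is under any of cups 1, 2, 7, and 8 (prior 1/8 each): the dealer picks exactly this set with probability 1/35 regardless, and none is the prize; weight (1/8)·(1/35) = 1/280 each.
If it is under any of cups 3, 4, 5, and 6 (prior 1/8 each): that cup was opened and seen not to hold the prize — ruled out; weight (1/8)·0 = 0 each.
The weights sum to 1/70.
So P(the pea under cup 2 | the dealer opened cup 3, cup 4, cup 5, and cup 6) = (1/280) / (1/70) = 1/4.

1/4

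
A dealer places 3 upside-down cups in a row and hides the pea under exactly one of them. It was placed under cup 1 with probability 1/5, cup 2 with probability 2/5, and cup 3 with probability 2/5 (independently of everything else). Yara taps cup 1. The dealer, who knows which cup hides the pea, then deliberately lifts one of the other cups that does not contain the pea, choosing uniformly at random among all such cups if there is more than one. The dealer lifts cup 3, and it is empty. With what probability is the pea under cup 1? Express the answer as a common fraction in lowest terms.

1/5

Condition on the true location of the pea.
If it is under cup 1 (prior 1/5): the dealer has 2 equally likely choices, so probability 1/2; weight (1/5)·(1/2) = 1/10.
If it is under cup 2 (prior 2/5): the dealer has no choice, probability 1; weight (2/5)·1 = 2/5.
If it is under cup 3 (prior 2/5): the dealer opened cup 3, so this case is ruled out; weight (2/5)·0 = 0.
The weights sum to 1/2.
So P(the pea under cup 1 | the dealer opened cup 3) = (1/10) / (1/2) = 1/5.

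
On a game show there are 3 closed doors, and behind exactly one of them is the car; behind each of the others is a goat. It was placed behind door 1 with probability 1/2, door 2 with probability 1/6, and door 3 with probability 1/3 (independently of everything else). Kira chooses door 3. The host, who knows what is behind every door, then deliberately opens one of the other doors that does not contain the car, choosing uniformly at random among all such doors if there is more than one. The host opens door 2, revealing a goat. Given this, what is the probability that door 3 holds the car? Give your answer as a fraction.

Apply Bayes' rule, conditioning on where the car actually is.
If it is behind door 1 (prior 1/2): the host has no choice, probability 1; weight (1/2)·1 = 1/2.
If it is behind door 2 (prior 1/6): the host opened door 2, so this case is ruled out; weight (1/6)·0 = 0.
If it is behind door 3 (prior 1/3): the host has 2 equally likely choices, so probability 1/2; weight (1/3)·(1/2) = 1/6.
The weights sum to 2/3.
So P(the car behind door 3 | the host opened door 2) = (1/6) / (2/3) = 1/4.

1/4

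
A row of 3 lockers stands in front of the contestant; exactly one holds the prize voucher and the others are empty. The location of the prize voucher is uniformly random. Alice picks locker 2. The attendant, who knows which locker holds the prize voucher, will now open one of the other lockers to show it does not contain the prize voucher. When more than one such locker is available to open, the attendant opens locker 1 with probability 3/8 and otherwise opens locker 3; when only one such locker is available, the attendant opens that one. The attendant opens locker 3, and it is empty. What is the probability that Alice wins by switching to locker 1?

Consider each possible location of the prize voucher in turn.
If it is in locker 1 (prior 1/3): only locker 3 is available, probability 1; weight (1/3)·1 = 1/3.
If it is in locker 2 (prior 1/3): locker 1 is available but not opened, probability 5/8; weight (1/3)·(5/8) = 5/24.
If it is in locker 3 (prior 1/3): the attendant opened locker 3, so this case is ruled out; weight (1/3)·0 = 0.
The weights sum to 13/24.
So P(the prize voucher in locker 1 | the attendant opened locker 3) = (1/3) / (13/24) = 8/13.

8/13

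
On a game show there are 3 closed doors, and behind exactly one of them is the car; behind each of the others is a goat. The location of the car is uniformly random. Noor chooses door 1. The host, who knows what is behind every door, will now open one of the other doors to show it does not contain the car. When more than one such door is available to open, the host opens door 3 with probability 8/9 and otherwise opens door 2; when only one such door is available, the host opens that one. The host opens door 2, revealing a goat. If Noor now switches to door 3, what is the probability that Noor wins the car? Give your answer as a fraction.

Apply Bayes' rule, conditioning on where the car actually is.
If it is behind door 1 (prior 1/3): door 3 is available but not opened, probability 1/9; weight (1/3)·(1/9) = 1/27.
If it is behind door 2 (prior 1/3): the host opened door 2, so this case is ruled out; weight (1/3)·0 = 0.
If it is behind door 3 (prior 1/3): only door 2 is available, probability 1; weight (1/3)·1 = 1/3.
The weights sum to 10/27.
So P(the car behind door 3 | the host opened door 2) = (1/3) / (10/27) = 9/10.

9/10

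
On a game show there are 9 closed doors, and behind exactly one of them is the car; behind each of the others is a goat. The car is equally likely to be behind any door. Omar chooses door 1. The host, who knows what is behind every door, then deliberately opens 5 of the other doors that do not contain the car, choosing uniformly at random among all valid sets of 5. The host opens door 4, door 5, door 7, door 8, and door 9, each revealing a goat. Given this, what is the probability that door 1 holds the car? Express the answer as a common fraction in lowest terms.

1/9

Condition on the true location of the car.
If it is behind door 1 (prior 1/9): the host has 56 equally likely choices, so probability 1/56; weight (1/9)·(1/56) = 1/504.
If it is behind any of doors 2, 3, and 6 (prior 1/9 each): the host has 21 equally likely choices, so probability 1/21; weight (1/9)·(1/21) = 1/189 each.
If it is behind any of doors 4, 5, 7, 8, and 9 (prior 1/9 each): that door was opened and seen not to hold the prize — ruled out; weight (1/9)·0 = 0 each.
The weights sum to 1/56.
So P(the car behind door 1 | the host opened door 4, door 5, door 7, door 8, and door 9) = (1/504) / (1/56) = 1/9.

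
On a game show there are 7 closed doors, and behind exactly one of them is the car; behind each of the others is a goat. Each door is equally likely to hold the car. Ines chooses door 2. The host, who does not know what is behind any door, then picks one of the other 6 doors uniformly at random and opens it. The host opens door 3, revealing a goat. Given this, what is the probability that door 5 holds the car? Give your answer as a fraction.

1/6

Apply Bayes' rule, conditioning on where the car actually is.
If it is behind any of doors 1, 2, 4, 5, 6, and 7 (prior 1/7 each): the host picks door 3 with probability 1/6 regardless, and it is not the prize; weight (1/7)·(1/6) = 1/42 each.
If it is behind door 3 (prior 1/7): the host opened door 3, so this case is ruled out; weight (1/7)·0 = 0.
The weights sum to 1/7.
So P(the car behind door 5 | the host opened door 3) = (1/42) / (1/7) = 1/6.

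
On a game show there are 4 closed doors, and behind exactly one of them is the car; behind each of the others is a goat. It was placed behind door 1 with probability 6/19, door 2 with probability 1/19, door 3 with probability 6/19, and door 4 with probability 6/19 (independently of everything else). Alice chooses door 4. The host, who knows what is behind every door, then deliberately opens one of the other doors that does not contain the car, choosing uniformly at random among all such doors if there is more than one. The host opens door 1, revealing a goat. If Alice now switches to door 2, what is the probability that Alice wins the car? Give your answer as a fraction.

Consider each possible location of the car in turn.
If it is behind door 1 (prior 6/19): the host opened door 1, so this case is ruled out; weight (6/19)·0 = 0.
If it is behind door 2 (prior 1/19): the host has 2 equally likely choices, so probability 1/2; weight (1/19)·(1/2) = 1/38.
If it is behind door 3 (prior 6/19): the host has 2 equally likely choices, so probability 1/2; weight (6/19)·(1/2) = 3/19.
If it is behind door 4 (prior 6/19): the host has 3 equally likely choices, so probability 1/3; weight (6/19)·(1/3) = 2/19.
The weights sum to 11/38.
So P(the car behind door 2 | the host opened door 1) = (1/38) / (11/38) = 1/11.

1/11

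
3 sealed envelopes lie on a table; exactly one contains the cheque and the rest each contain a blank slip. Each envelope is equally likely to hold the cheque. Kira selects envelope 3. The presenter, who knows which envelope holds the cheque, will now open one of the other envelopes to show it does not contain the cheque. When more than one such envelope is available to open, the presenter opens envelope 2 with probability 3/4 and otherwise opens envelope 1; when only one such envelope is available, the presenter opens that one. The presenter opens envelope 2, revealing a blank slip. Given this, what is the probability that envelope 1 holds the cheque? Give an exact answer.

Condition on the true location of the cheque.
If it is in envelope 1 (prior 1/3): only envelope 2 is available, probability 1; weight (1/3)·1 = 1/3.
If it is in envelope 2 (prior 1/3): the presenter opened envelope 2, so this case is ruled out; weight (1/3)·0 = 0.
If it is in envelope 3 (prior 1/3): envelope 2 is available, opened with probability 3/4; weight (1/3)·(3/4) = 1/4.
The weights sum to 7/12.
So P(the cheque in envelope 1 | the presenter opened envelope 2) = (1/3) / (7/12) = 4/7.

4/7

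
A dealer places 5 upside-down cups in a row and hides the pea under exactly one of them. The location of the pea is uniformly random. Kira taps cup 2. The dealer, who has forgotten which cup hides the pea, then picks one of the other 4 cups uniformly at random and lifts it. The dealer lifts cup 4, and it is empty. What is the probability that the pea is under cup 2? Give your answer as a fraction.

1/4

Condition on the true location of the pea.
If it is under any of cups 1, 2, 3, and 5 (prior 1/5 each): the dealer picks cup 4 with probability 1/4 regardless, and it is not the prize; weight (1/5)·(1/4) = 1/20 each.
If it is under cup 4 (prior 1/5): the dealer opened cup 4, so this case is ruled out; weight (1/5)·0 = 0.
The weights sum to 1/5.
So P(the pea under cup 2 | the dealer opened cup 4) = (1/20) / (1/5) = 1/4.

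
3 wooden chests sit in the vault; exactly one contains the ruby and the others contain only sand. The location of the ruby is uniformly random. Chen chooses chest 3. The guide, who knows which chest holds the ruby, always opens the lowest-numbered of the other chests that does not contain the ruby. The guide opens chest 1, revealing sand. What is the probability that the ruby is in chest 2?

Consider each possible location of the ruby in turn.
If it is in chest 1 (prior 1/3): the guide opened chest 1, so this case is ruled out; weight (1/3)·0 = 0.
If it is in either of chests 2 and 3 (prior 1/3 each): chest 1 is the lowest-numbered option available, probability 1; weight (1/3)·1 = 1/3 each.
The weights sum to 2/3.
So P(the ruby in chest 2 | the guide opened chest 1) = (1/3) / (2/3) = 1/2.

1/2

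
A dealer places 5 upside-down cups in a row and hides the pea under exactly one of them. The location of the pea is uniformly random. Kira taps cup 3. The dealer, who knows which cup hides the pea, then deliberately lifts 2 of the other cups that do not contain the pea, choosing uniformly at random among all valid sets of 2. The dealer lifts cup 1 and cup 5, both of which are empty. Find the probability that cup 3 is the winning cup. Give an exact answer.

Apply Bayes' rule, conditioning on where the pea actually is.
If it is under either of cups 1 and 5 (prior 1/5 each): that cup was opened and seen not to hold the prize — ruled out; weight (1/5)·0 = 0 each.
If it is under either of cups 2 and 4 (prior 1/5 each): the dealer has 3 equally likely choices, so probability 1/3; weight (1/5)·(1/3) = 1/15 each.
If it is under cup 3 (prior 1/5): the dealer has 6 equally likely choices, so probability 1/6; weight (1/5)·(1/6) = 1/30.
The weights sum to 1/6.
So P(the pea under cup 3 | the dealer opened cup 1 and cup 5) = (1/30) / (1/6) = 1/5.

1/5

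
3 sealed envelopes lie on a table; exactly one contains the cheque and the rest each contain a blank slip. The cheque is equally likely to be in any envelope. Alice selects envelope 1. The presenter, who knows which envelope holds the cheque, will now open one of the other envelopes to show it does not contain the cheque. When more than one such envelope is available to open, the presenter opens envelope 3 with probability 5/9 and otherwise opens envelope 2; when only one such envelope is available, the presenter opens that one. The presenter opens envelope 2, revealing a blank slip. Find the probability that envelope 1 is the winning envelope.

4/13

Condition on the true location of the cheque.
If it is in envelope 1 (prior 1/3): envelope 3 is available but not opened, probability 4/9; weight (1/3)·(4/9) = 4/27.
If it is in envelope 2 (prior 1/3): the presenter opened envelope 2, so this case is ruled out; weight (1/3)·0 = 0.
If it is in envelope 3 (prior 1/3): only envelope 2 is available, probability 1; weight (1/3)·1 = 1/3.
The weights sum to 13/27.
So P(the cheque in envelope 1 | the presenter opened envelope 2) = (4/27) / (13/27) = 4/13.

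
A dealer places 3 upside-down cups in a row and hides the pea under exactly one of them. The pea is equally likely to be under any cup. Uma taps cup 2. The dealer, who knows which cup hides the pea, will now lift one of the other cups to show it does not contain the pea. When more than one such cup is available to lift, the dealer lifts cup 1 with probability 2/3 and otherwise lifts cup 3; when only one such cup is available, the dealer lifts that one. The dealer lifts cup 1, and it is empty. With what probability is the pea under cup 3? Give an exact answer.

Consider each possible location of the pea in turn.
If it is under cup 1 (prior 1/3): the dealer opened cup 1, so this case is ruled out; weight (1/3)·0 = 0.
If it is under cup 2 (prior 1/3): cup 1 is available, opened with probability 2/3; weight (1/3)·(2/3) = 2/9.
If it is under cup 3 (prior 1/3): only cup 1 is available, probability 1; weight (1/3)·1 = 1/3.
The weights sum to 5/9.
So P(the pea under cup 3 | the dealer opened cup 1) = (1/3) / (5/9) = 3/5.

3/5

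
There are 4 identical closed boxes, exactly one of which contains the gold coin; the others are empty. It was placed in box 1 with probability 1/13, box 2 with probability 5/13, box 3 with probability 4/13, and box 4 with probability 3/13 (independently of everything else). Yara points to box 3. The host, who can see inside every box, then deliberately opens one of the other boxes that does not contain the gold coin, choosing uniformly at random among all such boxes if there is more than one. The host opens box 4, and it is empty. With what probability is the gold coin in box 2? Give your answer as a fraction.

15/26

Consider each possible location of the gold coin in turn.
If it is in box 1 (prior 1/13): the host has 2 equally likely choices, so probability 1/2; weight (1/13)·(1/2) = 1/26.
If it is in box 2 (prior 5/13): the host has 2 equally likely choices, so probability 1/2; weight (5/13)·(1/2) = 5/26.
If it is in box 3 (prior 4/13): the host has 3 equally likely choices, so probability 1/3; weight (4/13)·(1/3) = 4/39.
If it is in box 4 (prior 3/13): the host opened box 4, so this case is ruled out; weight (3/13)·0 = 0.
The weights sum to 1/3.
So P(the gold coin in box 2 | the host opened box 4) = (5/26) / (1/3) = 15/26.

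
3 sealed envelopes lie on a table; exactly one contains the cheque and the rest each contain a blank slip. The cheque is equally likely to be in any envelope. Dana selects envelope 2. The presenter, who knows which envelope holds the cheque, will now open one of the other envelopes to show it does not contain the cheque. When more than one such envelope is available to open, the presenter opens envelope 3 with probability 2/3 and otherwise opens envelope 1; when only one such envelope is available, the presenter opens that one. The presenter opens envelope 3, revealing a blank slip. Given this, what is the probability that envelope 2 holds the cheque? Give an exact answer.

Apply Bayes' rule, conditioning on where the cheque actually is.
If it is in envelope 1 (prior 1/3): only envelope 3 is available, probability 1; weight (1/3)·1 = 1/3.
If it is in envelope 2 (prior 1/3): envelope 3 is available, opened with probability 2/3; weight (1/3)·(2/3) = 2/9.
If it is in envelope 3 (prior 1/3): the presenter opened envelope 3, so this case is ruled out; weight (1/3)·0 = 0.
The weights sum to 5/9.
So P(the cheque in envelope 2 | the presenter opened envelope 3) = (2/9) / (5/9) = 2/5.

2/5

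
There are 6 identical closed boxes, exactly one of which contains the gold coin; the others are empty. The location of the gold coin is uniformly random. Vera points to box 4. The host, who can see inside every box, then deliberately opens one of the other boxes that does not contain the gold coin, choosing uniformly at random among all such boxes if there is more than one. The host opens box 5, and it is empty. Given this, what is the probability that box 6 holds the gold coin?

Apply Bayes' rule, conditioning on where the gold coin actually is.
If it is in any of boxes 1, 2, 3, and 6 (prior 1/6 each): the host has 4 equally likely choices, so probability 1/4; weight (1/6)·(1/4) = 1/24 each.
If it is in box 4 (prior 1/6): the host has 5 equally likely choices, so probability 1/5; weight (1/6)·(1/5) = 1/30.
If it is in box 5 (prior 1/6): the host opened box 5, so this case is ruled out; weight (1/6)·0 = 0.
The weights sum to 1/5.
So P(the gold coin in box 6 | the host opened box 5) = (1/24) / (1/5) = 5/24.

5/24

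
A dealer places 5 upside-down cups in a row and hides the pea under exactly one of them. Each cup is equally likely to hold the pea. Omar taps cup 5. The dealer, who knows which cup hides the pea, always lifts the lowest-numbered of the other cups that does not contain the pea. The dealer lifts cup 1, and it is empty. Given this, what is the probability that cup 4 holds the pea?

1/4

Condition on the true location of the pea.
If it is under cup 1 (prior 1/5): the dealer opened cup 1, so this case is ruled out; weight (1/5)·0 = 0.
If it is under any of cups 2, 3, 4, and 5 (prior 1/5 each): cup 1 is the lowest-numbered option available, probability 1; weight (1/5)·1 = 1/5 each.
The weights sum to 4/5.
So P(the pea under cup 4 | the dealer opened cup 1) = (1/5) / (4/5) = 1/4.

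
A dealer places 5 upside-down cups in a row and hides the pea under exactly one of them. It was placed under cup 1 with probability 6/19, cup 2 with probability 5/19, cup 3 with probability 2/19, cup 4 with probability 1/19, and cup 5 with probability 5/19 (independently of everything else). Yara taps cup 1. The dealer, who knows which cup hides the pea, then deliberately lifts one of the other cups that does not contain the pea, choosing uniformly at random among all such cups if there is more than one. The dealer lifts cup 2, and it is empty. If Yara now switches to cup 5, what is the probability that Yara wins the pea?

Consider each possible location of the pea in turn.
If it is under cup 1 (prior 6/19): the dealer has 4 equally likely choices, so probability 1/4; weight (6/19)·(1/4) = 3/38.
If it is under cup 2 (prior 5/19): the dealer opened cup 2, so this case is ruled out; weight (5/19)·0 = 0.
If it is under cup 3 (prior 2/19): the dealer has 3 equally likely choices, so probability 1/3; weight (2/19)·(1/3) = 2/57.
If it is under cup 4 (prior 1/19): the dealer has 3 equally likely choices, so probability 1/3; weight (1/19)·(1/3) = 1/57.
If it is under cup 5 (prior 5/19): the dealer has 3 equally likely choices, so probability 1/3; weight (5/19)·(1/3) = 5/57.
The weights sum to 25/114.
So P(the pea under cup 5 | the dealer opened cup 2) = (5/57) / (25/114) = 2/5.

2/5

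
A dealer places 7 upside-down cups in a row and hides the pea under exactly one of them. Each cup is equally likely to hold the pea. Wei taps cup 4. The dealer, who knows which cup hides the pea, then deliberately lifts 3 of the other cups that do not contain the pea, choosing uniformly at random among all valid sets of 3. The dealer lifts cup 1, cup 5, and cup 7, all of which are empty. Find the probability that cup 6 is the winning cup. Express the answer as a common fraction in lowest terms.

2/7

Consider each possible location of the pea in turn.
If it is under any of cups 1, 5, and 7 (prior 1/7 each): that cup was opened and seen not to hold the prize — ruled out; weight (1/7)·0 = 0 each.
If it is under any of cups 2, 3, and 6 (prior 1/7 each): the dealer has 10 equally likely choices, so probability 1/10; weight (1/7)·(1/10) = 1/70 each.
If it is under cup 4 (prior 1/7): the dealer has 20 equally likely choices, so probability 1/20; weight (1/7)·(1/20) = 1/140.
The weights sum to 1/20.
So P(the pea under cup 6 | the dealer opened cup 1, cup 5, and cup 7) = (1/70) / (1/20) = 2/7.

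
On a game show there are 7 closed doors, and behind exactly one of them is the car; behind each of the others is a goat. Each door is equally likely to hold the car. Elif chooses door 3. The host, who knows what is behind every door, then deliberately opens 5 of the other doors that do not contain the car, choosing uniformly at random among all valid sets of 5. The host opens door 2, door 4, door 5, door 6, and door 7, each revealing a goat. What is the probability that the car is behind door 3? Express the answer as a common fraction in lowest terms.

1/7

Apply Bayes' rule, conditioning on where the car actually is.
If it is behind door 1 (prior 1/7): the host has no choice, probability 1; weight (1/7)·1 = 1/7.
If it is behind any of doors 2, 4, 5, 6, and 7 (prior 1/7 each): that door was opened and seen not to hold the prize — ruled out; weight (1/7)·0 = 0 each.
If it is behind door 3 (prior 1/7): the host has 6 equally likely choices, so probability 1/6; weight (1/7)·(1/6) = 1/42.
The weights sum to 1/6.
So P(the car behind door 3 | the host opened door 2, door 4, door 5, door 6, and door 7) = (1/42) / (1/6) = 1/7.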